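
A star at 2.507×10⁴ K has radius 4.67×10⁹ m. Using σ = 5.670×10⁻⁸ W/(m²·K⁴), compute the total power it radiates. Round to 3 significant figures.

Surface area A = 4πR² = 4π(4.67×10⁹ m)² = 2.74059×10²⁰ m².
P = σAT⁴ = 5.670×10⁻⁸ × 2.74059×10²⁰ × (2.507×10⁴)⁴ = 6.14×10³⁰ W.

P ≈ 6.14×10³⁰ W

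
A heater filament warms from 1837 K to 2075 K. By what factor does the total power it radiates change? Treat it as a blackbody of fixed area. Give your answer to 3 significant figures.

P₂/P₁ ≈ 1.63

P ∝ T⁴, so P₂/P₁ = (T₂/T₁)⁴ = (2075/1837)⁴ = (1.12956)⁴ = 1.63.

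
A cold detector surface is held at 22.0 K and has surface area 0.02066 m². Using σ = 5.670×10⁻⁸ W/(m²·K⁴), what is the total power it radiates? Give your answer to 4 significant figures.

P ≈ 2.744×10⁻⁴ W

Area A = 0.02066 m².
P = σAT⁴ = 5.670×10⁻⁸ × 0.02066 × (22.0)⁴ = 2.744×10⁻⁴ W.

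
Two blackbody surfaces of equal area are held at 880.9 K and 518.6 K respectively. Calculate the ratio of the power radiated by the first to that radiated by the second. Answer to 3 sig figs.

P₁/P₂ ≈ 8.32

With equal areas, P₁/P₂ = (T₁/T₂)⁴ = (880.9/518.6)⁴ = 8.32.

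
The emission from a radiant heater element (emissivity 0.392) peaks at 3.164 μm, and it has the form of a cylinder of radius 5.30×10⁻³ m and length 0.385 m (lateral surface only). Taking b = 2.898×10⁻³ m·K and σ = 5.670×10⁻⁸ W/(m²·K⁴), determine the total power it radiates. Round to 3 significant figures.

Wien's law: T = b/λ_max = 2.898×10⁻³/3.164×10⁻⁶ = 915.929 K.
Lateral area A = 2πrL = 2π×5.30×10⁻³×0.385 = 0.0128208 m².
Then P = εσAT⁴ = 0.392×5.670×10⁻⁸×0.0128208×(915.929)⁴ = 201 W.

P ≈ 201 W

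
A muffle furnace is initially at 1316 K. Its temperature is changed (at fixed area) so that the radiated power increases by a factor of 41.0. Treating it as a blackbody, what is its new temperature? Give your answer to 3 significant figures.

P ∝ T⁴, so T₂/T₁ = (P₂/P₁)^(1/4) = (41.0)^(1/4) = 2.53044.
T₂ = 1316 × 2.53044 = 3.33×10³ K.

T₂ ≈ 3.33×10³ K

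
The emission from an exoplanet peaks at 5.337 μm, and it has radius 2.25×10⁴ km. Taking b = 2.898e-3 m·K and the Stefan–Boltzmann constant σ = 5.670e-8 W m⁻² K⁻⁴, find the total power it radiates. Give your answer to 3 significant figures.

P ≈ 3.14×10¹⁹ W

Wien's law: T = b/λ_max = 2.898×10⁻³/5.337×10⁻⁶ = 543.002 K.
Surface area A = 4πR² = 4π(2.25×10⁷ m)² = 6.36173×10¹⁵ m².
Then P = σAT⁴ = 5.670×10⁻⁸×6.36173×10¹⁵×(543.002)⁴ = 3.14×10¹⁹ W.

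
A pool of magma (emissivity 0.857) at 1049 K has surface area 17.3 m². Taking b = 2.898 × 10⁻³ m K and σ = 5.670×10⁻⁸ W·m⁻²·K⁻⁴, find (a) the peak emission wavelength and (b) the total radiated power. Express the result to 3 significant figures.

(a) λ_max = b/T = 2.898×10⁻³/1049 = 2.763×10⁻⁶ m = 2.76×10³ nm.
Area A = 17.3 m².
(b) P = εσAT⁴ = 0.857×5.670×10⁻⁸×17.3×(1049)⁴ = 1.02×10⁶ W.

λ_max ≈ 2.76×10³ nm; P ≈ 1.02×10⁶ W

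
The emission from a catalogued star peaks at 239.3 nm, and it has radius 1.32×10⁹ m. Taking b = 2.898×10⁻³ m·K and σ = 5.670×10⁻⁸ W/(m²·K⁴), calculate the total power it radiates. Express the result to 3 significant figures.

P ≈ 2.67×10²⁸ W

Wien's law: T = b/λ_max = 2.898×10⁻³/2.393×10⁻⁷ = 12110.3 K.
Surface area A = 4πR² = 4π(1.32×10⁹ m)² = 2.18956×10¹⁹ m².
Then P = σAT⁴ = 5.670×10⁻⁸×2.18956×10¹⁹×(12110.3)⁴ = 2.67×10²⁸ W.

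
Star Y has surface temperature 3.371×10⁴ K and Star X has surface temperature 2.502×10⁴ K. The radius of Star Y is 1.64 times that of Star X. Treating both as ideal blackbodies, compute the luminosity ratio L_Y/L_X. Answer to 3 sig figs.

L ∝ R²T⁴, so L_Y/L_X = (R_Y/R_X)²(T_Y/T_X)⁴ = (1.64)² × (3.371×10⁴/2.502×10⁴)⁴ = 2.6896 × 3.29523 = 8.86.

L_Y/L_X ≈ 8.86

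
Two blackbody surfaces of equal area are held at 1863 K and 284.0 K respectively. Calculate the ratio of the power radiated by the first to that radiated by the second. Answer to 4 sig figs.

With equal areas, P₁/P₂ = (T₁/T₂)⁴ = (1863/284.0)⁴ = 1852.

P₁/P₂ ≈ 1852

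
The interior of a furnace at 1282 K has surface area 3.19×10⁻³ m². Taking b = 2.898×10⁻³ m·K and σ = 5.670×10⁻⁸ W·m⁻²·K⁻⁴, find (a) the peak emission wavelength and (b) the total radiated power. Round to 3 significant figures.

(a) λ_max = b/T = 2.898×10⁻³/1282 = 2.261×10⁻⁶ m = 2.26×10³ nm.
Area A = 3.19×10⁻³ m².
(b) P = σAT⁴ = 5.670×10⁻⁸×3.19×10⁻³×(1282)⁴ = 489 W.

λ_max ≈ 2.26×10³ nm; P ≈ 489 W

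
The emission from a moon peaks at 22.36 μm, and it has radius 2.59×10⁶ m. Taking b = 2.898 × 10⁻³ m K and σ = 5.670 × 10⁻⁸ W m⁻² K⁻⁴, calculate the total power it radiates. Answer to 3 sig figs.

P ≈ 1.35×10¹⁵ W

Wien's law: T = b/λ_max = 2.898×10⁻³/2.236×10⁻⁵ = 129.606 K.
Surface area A = 4πR² = 4π(2.59×10⁶ m)² = 8.42965×10¹³ m².
Then P = σAT⁴ = 5.670×10⁻⁸×8.42965×10¹³×(129.606)⁴ = 1.35×10¹⁵ W.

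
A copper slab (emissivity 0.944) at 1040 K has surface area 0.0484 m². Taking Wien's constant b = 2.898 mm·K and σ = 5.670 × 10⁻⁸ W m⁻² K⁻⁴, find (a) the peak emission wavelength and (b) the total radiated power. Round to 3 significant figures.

(a) λ_max = b/T = 2.898×10⁻³/1040 = 2.787×10⁻⁶ m = 2.79×10³ nm.
Area A = 0.0484 m².
(b) P = εσAT⁴ = 0.944×5.670×10⁻⁸×0.0484×(1040)⁴ = 3.03×10³ W.

λ_max ≈ 2.79×10³ nm; P ≈ 3.03×10³ W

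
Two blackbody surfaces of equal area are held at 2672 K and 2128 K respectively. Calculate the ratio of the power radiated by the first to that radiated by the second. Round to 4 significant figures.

P₁/P₂ ≈ 2.486

With equal areas, P₁/P₂ = (T₁/T₂)⁴ = (2672/2128)⁴ = 2.486.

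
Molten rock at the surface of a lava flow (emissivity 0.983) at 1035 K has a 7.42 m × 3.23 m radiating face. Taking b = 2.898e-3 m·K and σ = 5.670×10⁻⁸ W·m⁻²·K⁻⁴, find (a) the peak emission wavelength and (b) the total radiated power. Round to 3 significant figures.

(a) λ_max = b/T = 2.898×10⁻³/1035 = 2.800×10⁻⁶ m = 2.80×10³ nm.
Area A = 7.42 × 3.23 = 23.9666 m².
(b) P = εσAT⁴ = 0.983×5.670×10⁻⁸×23.9666×(1035)⁴ = 1.53×10⁶ W.

λ_max ≈ 2.80×10³ nm; P ≈ 1.53×10⁶ W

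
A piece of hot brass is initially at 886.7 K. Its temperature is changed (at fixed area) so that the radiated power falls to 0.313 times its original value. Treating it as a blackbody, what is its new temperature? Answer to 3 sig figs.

P ∝ T⁴, so T₂/T₁ = (P₂/P₁)^(1/4) = (0.313)^(1/4) = 0.747973.
T₂ = 886.7 × 0.747973 = 663 K.

T₂ ≈ 663 K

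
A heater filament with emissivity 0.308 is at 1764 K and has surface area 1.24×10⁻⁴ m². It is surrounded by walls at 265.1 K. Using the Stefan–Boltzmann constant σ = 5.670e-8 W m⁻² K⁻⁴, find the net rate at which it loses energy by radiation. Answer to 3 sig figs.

Net loss ≈ 21.0 W

Area A = 1.24×10⁻⁴ m².
Net radiated power P_net = εσA(T⁴ − T₀⁴) = 0.308×5.670×10⁻⁸×1.24×10⁻⁴×(1764⁴ − 265.1⁴).
T⁴ − T₀⁴ = 9.68265×10¹² − 4.93900×10⁹ = 9.67771×10¹² K⁴, so P_net = 21.0 W.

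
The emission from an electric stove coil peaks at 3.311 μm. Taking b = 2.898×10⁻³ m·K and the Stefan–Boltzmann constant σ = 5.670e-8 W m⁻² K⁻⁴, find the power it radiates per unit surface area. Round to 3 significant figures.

Wien's law: T = b/λ_max = 2.898×10⁻³/3.311×10⁻⁶ = 875.264 K.
Then I = σT⁴ = 5.670×10⁻⁸×(875.264)⁴ = 3.33×10⁴ W/m².

I ≈ 3.33×10⁴ W/m²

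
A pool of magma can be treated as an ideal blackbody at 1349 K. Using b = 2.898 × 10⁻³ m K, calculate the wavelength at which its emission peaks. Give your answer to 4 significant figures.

Wien's displacement law: λ_max = b/T = (2.898×10⁻³ m·K)/(1349 K) = 2.1483×10⁻⁶ m.
That is 2148 nm, in the infrared range.

λ_max ≈ 2148 nm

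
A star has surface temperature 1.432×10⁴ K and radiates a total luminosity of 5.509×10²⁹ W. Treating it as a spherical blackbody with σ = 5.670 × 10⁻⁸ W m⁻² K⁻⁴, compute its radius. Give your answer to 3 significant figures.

L = 4πR²σT⁴ ⇒ R = √(L/(4πσT⁴)).
σT⁴ = 2.38427×10⁹ W/m², so R = √(5.509×10²⁹/(4π×2.38427×10⁹)) = 4.29×10⁹ m.

R ≈ 4.29×10⁹ m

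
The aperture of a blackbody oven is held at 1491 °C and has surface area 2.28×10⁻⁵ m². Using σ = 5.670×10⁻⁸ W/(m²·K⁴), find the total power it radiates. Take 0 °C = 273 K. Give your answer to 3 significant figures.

T = 1491 °C + 273 = 1764 K.
Area A = 2.28×10⁻⁵ m².
P = σAT⁴ = 5.670×10⁻⁸ × 2.28×10⁻⁵ × (1764)⁴ = 12.5 W.

P ≈ 12.5 W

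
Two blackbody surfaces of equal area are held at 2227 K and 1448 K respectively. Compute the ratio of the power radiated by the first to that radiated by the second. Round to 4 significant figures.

With equal areas, P₁/P₂ = (T₁/T₂)⁴ = (2227/1448)⁴ = 5.595.

P₁/P₂ ≈ 5.595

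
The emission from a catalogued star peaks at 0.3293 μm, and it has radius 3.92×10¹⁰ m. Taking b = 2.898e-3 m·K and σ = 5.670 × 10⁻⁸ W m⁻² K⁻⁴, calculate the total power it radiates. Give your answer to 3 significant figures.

P ≈ 6.57×10³⁰ W

Wien's law: T = b/λ_max = 2.898×10⁻³/3.293×10⁻⁷ = 8800.49 K.
Surface area A = 4πR² = 4π(3.92×10¹⁰ m)² = 1.93100×10²² m².
Then P = σAT⁴ = 5.670×10⁻⁸×1.93100×10²²×(8800.49)⁴ = 6.57×10³⁰ W.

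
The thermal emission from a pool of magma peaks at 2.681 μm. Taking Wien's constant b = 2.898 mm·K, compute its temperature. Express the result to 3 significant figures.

Wien's law gives T = b/λ_max = (2.898×10⁻³ m·K)/(2.681×10⁻⁶ m) = 1.08×10³ K.

T ≈ 1.08×10³ K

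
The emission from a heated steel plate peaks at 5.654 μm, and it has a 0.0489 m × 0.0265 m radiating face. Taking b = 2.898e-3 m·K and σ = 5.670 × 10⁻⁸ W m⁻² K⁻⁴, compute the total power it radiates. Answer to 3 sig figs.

P ≈ 5.07 W

Wien's law: T = b/λ_max = 2.898×10⁻³/5.654×10⁻⁶ = 512.557 K.
Area A = 0.0489 × 0.0265 = 1.29585×10⁻³ m².
Then P = σAT⁴ = 5.670×10⁻⁸×1.29585×10⁻³×(512.557)⁴ = 5.07 W.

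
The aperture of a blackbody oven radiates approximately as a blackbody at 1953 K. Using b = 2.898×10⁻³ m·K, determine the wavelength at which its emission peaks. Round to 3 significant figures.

λ_max ≈ 1.48×10³ nm

Wien's displacement law: λ_max = b/T = (2.898×10⁻³ m·K)/(1953 K) = 1.484×10⁻⁶ m.
That is 1.48×10³ nm, in the infrared range.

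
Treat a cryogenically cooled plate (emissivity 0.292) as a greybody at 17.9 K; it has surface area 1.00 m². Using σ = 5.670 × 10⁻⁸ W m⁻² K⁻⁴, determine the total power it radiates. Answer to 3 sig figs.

Area A = 1.00 m².
P = εσAT⁴ = 0.292 × 5.670×10⁻⁸ × 1.00 × (17.9)⁴ = 1.70×10⁻³ W.

P ≈ 1.70×10⁻³ W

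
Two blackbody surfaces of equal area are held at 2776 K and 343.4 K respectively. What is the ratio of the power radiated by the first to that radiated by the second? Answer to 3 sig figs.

With equal areas, P₁/P₂ = (T₁/T₂)⁴ = (2776/343.4)⁴ = 4.27×10³.

P₁/P₂ ≈ 4.27×10³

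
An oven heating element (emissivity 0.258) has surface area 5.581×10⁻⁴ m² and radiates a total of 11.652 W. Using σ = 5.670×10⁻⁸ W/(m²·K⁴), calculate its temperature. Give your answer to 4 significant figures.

Area A = 5.581×10⁻⁴ m².
P = εσAT⁴ ⇒ T = (P/(εσA))^(1/4) = (11.652/(0.258×5.670×10⁻⁸×5.581×10⁻⁴))^(1/4) = 1093 K.

T ≈ 1093 K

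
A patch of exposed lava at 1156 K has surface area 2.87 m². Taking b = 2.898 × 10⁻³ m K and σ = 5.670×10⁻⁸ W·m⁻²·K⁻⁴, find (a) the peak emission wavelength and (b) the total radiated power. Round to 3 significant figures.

(a) λ_max = b/T = 2.898×10⁻³/1156 = 2.507×10⁻⁶ m = 2.51 μm.
Area A = 2.87 m².
(b) P = σAT⁴ = 5.670×10⁻⁸×2.87×(1156)⁴ = 2.91×10⁵ W.

λ_max ≈ 2.51 μm; P ≈ 2.91×10⁵ W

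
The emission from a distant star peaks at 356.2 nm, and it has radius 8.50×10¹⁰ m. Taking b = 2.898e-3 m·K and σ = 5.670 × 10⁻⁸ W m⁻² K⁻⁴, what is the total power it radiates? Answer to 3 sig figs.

P ≈ 2.26×10³¹ W

Wien's law: T = b/λ_max = 2.898×10⁻³/3.562×10⁻⁷ = 8135.88 K.
Surface area A = 4πR² = 4π(8.50×10¹⁰ m)² = 9.07920×10²² m².
Then P = σAT⁴ = 5.670×10⁻⁸×9.07920×10²²×(8135.88)⁴ = 2.26×10³¹ W.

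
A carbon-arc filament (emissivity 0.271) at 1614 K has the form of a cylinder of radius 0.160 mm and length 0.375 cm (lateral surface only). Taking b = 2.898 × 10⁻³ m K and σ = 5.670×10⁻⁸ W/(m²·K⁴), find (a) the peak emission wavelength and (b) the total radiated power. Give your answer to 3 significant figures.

(a) λ_max = b/T = 2.898×10⁻³/1614 = 1.796×10⁻⁶ m = 1.80 μm.
Lateral area A = 2πrL = 2π×1.60×10⁻⁴×3.75×10⁻³ = 3.76991×10⁻⁶ m².
(b) P = εσAT⁴ = 0.271×5.670×10⁻⁸×3.76991×10⁻⁶×(1614)⁴ = 0.393 W.

λ_max ≈ 1.80 μm; P ≈ 0.393 W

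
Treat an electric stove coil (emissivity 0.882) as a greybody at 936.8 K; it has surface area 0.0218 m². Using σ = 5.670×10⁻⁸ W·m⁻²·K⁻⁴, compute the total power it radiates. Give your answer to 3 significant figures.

P ≈ 840 W

Area A = 0.0218 m².
P = εσAT⁴ = 0.882 × 5.670×10⁻⁸ × 0.0218 × (936.8)⁴ = 840 W.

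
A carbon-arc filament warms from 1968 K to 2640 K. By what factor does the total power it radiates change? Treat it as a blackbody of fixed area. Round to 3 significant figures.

P₂/P₁ ≈ 3.24

P ∝ T⁴, so P₂/P₁ = (T₂/T₁)⁴ = (2640/1968)⁴ = (1.34146)⁴ = 3.24.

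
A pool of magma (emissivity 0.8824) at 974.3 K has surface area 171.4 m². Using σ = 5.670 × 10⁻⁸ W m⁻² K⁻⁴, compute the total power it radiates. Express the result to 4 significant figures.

Area A = 171.4 m².
P = εσAT⁴ = 0.8824 × 5.670×10⁻⁸ × 171.4 × (974.3)⁴ = 7.727×10⁶ W.

P ≈ 7.727×10⁶ W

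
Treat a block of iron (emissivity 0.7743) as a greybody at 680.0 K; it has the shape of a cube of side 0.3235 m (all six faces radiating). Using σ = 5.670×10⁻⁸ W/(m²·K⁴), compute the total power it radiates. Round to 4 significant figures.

Area A = 6s² = 6×(0.3235 m)² = 0.627914 m².
P = εσAT⁴ = 0.7743 × 5.670×10⁻⁸ × 0.627914 × (680.0)⁴ = 5894 W.

P ≈ 5894 W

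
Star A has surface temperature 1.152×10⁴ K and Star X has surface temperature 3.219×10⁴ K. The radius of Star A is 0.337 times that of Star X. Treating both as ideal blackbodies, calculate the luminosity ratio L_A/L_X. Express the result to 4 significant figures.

L_A/L_X ≈ 1.863×10⁻³

L ∝ R²T⁴, so L_A/L_X = (R_A/R_X)²(T_A/T_X)⁴ = (0.337)² × (1.152×10⁴/3.219×10⁴)⁴ = 0.113569 × 0.0164031 = 1.863×10⁻³.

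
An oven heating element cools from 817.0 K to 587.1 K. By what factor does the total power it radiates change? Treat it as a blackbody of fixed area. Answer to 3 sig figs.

P₂/P₁ ≈ 0.267

P ∝ T⁴, so P₂/P₁ = (T₂/T₁)⁴ = (587.1/817.0)⁴ = (0.718605)⁴ = 0.267.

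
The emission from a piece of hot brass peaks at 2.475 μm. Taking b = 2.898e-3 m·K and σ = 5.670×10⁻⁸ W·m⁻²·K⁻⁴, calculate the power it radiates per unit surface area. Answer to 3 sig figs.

I ≈ 1.07×10⁵ W/m²

Wien's law: T = b/λ_max = 2.898×10⁻³/2.475×10⁻⁶ = 1170.91 K.
Then I = σT⁴ = 5.670×10⁻⁸×(1170.91)⁴ = 1.07×10⁵ W/m².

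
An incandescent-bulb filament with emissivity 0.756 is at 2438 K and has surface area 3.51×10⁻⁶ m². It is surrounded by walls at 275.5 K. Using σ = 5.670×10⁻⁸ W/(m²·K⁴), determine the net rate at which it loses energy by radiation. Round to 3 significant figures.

Net loss ≈ 5.31 W

Area A = 3.51×10⁻⁶ m².
Net radiated power P_net = εσA(T⁴ − T₀⁴) = 0.756×5.670×10⁻⁸×3.51×10⁻⁶×(2438⁴ − 275.5⁴).
T⁴ − T₀⁴ = 3.53293×10¹³ − 5.76085×10⁹ = 3.53235×10¹³ K⁴, so P_net = 5.31 W.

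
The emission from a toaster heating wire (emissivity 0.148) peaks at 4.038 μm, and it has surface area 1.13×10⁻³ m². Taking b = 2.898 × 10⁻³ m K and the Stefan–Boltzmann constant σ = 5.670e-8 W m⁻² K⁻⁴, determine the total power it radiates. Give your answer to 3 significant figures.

P ≈ 2.52 W

Wien's law: T = b/λ_max = 2.898×10⁻³/4.038×10⁻⁶ = 717.682 K.
Area A = 1.13×10⁻³ m².
Then P = εσAT⁴ = 0.148×5.670×10⁻⁸×1.13×10⁻³×(717.682)⁴ = 2.52 W.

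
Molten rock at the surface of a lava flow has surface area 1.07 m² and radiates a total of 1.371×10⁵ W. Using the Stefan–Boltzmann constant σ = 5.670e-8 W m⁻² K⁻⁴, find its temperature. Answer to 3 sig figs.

Area A = 1.07 m².
P = σAT⁴ ⇒ T = (P/(σA))^(1/4) = (1.371×10⁵/(5.670×10⁻⁸×1.07))^(1/4) = 1.23×10³ K.

T ≈ 1.23×10³ K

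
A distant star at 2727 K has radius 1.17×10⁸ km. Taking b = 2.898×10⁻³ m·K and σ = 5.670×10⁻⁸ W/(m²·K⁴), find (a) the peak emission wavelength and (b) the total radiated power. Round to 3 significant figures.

(a) λ_max = b/T = 2.898×10⁻³/2727 = 1.063×10⁻⁶ m = 1.06×10³ nm.
Surface area A = 4πR² = 4π(1.17×10¹¹ m)² = 1.72021×10²³ m².
(b) P = σAT⁴ = 5.670×10⁻⁸×1.72021×10²³×(2727)⁴ = 5.39×10²⁹ W.

λ_max ≈ 1.06×10³ nm; P ≈ 5.39×10²⁹ W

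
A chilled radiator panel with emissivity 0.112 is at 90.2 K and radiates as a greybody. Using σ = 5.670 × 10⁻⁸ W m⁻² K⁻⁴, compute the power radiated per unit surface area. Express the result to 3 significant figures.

Stefan–Boltzmann: I = εσT⁴ = 0.112 × 5.670×10⁻⁸ × (90.2)⁴ = 0.420 W/m².

I ≈ 0.420 W/m²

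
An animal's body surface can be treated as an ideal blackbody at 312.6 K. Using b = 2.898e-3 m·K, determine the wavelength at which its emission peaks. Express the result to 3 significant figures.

Wien's displacement law: λ_max = b/T = (2.898×10⁻³ m·K)/(312.6 K) = 9.271×10⁻⁶ m.
That is 9.27 μm, in the infrared range.

λ_max ≈ 9.27 μm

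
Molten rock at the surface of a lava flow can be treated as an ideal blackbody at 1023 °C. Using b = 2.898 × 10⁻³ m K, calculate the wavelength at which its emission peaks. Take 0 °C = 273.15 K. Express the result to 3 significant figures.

T = 1023 °C + 273.15 = 1296.15 K.
Wien's displacement law: λ_max = b/T = (2.898×10⁻³ m·K)/(1296.15 K) = 2.236×10⁻⁶ m.
That is 2.24×10³ nm, in the infrared range.

λ_max ≈ 2.24×10³ nm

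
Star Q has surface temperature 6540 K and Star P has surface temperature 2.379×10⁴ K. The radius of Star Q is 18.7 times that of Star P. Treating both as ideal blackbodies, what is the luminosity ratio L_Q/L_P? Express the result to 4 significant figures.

L ∝ R²T⁴, so L_Q/L_P = (R_Q/R_P)²(T_Q/T_P)⁴ = (18.7)² × (6540/2.379×10⁴)⁴ = 349.69 × 5.71128×10⁻³ = 1.997.

L_Q/L_P ≈ 1.997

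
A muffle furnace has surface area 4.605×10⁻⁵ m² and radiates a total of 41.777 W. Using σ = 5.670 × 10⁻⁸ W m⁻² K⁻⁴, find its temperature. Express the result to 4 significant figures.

Area A = 4.605×10⁻⁵ m².
P = σAT⁴ ⇒ T = (P/(σA))^(1/4) = (41.777/(5.670×10⁻⁸×4.605×10⁻⁵))^(1/4) = 2000 K.

T ≈ 2000 K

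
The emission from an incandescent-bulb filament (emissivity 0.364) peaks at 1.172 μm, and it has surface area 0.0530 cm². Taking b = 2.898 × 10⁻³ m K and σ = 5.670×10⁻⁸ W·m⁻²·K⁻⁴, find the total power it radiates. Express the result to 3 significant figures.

P ≈ 4.09 W

Wien's law: T = b/λ_max = 2.898×10⁻³/1.172×10⁻⁶ = 2472.70 K.
Area A = 0.0530 cm² = 5.30×10⁻⁶ m².
Then P = εσAT⁴ = 0.364×5.670×10⁻⁸×5.30×10⁻⁶×(2472.70)⁴ = 4.09 W.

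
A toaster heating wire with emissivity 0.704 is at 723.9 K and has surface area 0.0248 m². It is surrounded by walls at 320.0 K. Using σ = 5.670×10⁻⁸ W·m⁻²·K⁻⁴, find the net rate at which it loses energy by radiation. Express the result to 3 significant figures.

Area A = 0.0248 m².
Net radiated power P_net = εσA(T⁴ − T₀⁴) = 0.704×5.670×10⁻⁸×0.0248×(723.9⁴ − 320.0⁴).
T⁴ − T₀⁴ = 2.74609×10¹¹ − 1.04858×10¹⁰ = 2.64123×10¹¹ K⁴, so P_net = 261 W.

Net loss ≈ 261 W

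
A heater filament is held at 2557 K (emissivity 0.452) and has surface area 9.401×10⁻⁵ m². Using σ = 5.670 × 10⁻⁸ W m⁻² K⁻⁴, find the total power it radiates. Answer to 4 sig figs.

P ≈ 103.0 W

Area A = 9.401×10⁻⁵ m².
P = εσAT⁴ = 0.452 × 5.670×10⁻⁸ × 9.401×10⁻⁵ × (2557)⁴ = 103.0 W.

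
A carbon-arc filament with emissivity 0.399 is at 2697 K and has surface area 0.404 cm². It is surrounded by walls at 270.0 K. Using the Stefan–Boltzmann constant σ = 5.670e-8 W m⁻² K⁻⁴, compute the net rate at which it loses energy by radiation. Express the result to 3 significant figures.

Net loss ≈ 48.4 W

Area A = 0.404 cm² = 4.04×10⁻⁵ m².
Net radiated power P_net = εσA(T⁴ − T₀⁴) = 0.399×5.670×10⁻⁸×4.04×10⁻⁵×(2697⁴ − 270.0⁴).
T⁴ − T₀⁴ = 5.29083×10¹³ − 5.31441×10⁹ = 5.29030×10¹³ K⁴, so P_net = 48.4 W.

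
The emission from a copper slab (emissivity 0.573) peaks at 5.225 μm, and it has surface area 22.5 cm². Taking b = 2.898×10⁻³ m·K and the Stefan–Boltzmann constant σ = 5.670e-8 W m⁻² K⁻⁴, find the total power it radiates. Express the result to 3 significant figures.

Wien's law: T = b/λ_max = 2.898×10⁻³/5.225×10⁻⁶ = 554.641 K.
Area A = 22.5 cm² = 2.25×10⁻³ m².
Then P = εσAT⁴ = 0.573×5.670×10⁻⁸×2.25×10⁻³×(554.641)⁴ = 6.92 W.

P ≈ 6.92 W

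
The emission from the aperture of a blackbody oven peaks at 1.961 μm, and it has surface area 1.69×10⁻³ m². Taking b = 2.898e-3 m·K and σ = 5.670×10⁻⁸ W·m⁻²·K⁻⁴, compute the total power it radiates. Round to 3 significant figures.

P ≈ 457 W

Wien's law: T = b/λ_max = 2.898×10⁻³/1.961×10⁻⁶ = 1477.82 K.
Area A = 1.69×10⁻³ m².
Then P = σAT⁴ = 5.670×10⁻⁸×1.69×10⁻³×(1477.82)⁴ = 457 W.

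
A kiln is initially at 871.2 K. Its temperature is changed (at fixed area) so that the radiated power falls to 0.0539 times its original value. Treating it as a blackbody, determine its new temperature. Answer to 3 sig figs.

T₂ ≈ 420 K

P ∝ T⁴, so T₂/T₁ = (P₂/P₁)^(1/4) = (0.0539)^(1/4) = 0.481834.
T₂ = 871.2 × 0.481834 = 420 K.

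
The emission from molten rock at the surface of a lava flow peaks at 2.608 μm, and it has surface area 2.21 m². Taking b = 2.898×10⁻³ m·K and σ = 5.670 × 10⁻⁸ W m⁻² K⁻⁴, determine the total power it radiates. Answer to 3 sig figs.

Wien's law: T = b/λ_max = 2.898×10⁻³/2.608×10⁻⁶ = 1111.20 K.
Area A = 2.21 m².
Then P = σAT⁴ = 5.670×10⁻⁸×2.21×(1111.20)⁴ = 1.91×10⁵ W.

P ≈ 1.91×10⁵ W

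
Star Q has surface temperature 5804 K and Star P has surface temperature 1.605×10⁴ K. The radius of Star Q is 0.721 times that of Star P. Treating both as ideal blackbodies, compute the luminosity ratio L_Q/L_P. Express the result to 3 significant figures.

L_Q/L_P ≈ 8.89×10⁻³

L ∝ R²T⁴, so L_Q/L_P = (R_Q/R_P)²(T_Q/T_P)⁴ = (0.721)² × (5804/1.605×10⁴)⁴ = 0.519841 × 0.0171005 = 8.89×10⁻³.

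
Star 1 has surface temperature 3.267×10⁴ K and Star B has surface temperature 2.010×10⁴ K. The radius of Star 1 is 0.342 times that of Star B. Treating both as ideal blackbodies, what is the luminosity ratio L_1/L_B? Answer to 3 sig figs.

L_1/L_B ≈ 0.816

L ∝ R²T⁴, so L_1/L_B = (R_1/R_B)²(T_1/T_B)⁴ = (0.342)² × (3.267×10⁴/2.010×10⁴)⁴ = 0.116964 × 6.97931 = 0.816.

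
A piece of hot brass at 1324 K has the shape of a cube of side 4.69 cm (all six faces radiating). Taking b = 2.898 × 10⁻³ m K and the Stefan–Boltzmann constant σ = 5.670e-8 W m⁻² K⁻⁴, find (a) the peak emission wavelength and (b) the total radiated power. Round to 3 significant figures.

λ_max ≈ 2.19 μm; P ≈ 2.30×10³ W

(a) λ_max = b/T = 2.898×10⁻³/1324 = 2.189×10⁻⁶ m = 2.19 μm.
Area A = 6s² = 6×(0.0469 m)² = 0.0131977 m².
(b) P = σAT⁴ = 5.670×10⁻⁸×0.0131977×(1324)⁴ = 2.30×10³ W.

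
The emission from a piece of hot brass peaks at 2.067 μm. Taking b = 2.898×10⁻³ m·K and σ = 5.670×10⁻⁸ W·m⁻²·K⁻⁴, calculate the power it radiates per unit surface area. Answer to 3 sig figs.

I ≈ 2.19×10⁵ W/m²

Wien's law: T = b/λ_max = 2.898×10⁻³/2.067×10⁻⁶ = 1402.03 K.
Then I = σT⁴ = 5.670×10⁻⁸×(1402.03)⁴ = 2.19×10⁵ W/m².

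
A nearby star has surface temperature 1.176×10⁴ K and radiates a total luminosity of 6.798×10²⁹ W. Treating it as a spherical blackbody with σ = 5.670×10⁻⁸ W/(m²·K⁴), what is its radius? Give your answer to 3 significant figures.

R ≈ 7.06×10⁹ m

L = 4πR²σT⁴ ⇒ R = √(L/(4πσT⁴)).
σT⁴ = 1.08446×10⁹ W/m², so R = √(6.798×10²⁹/(4π×1.08446×10⁹)) = 7.06×10⁹ m.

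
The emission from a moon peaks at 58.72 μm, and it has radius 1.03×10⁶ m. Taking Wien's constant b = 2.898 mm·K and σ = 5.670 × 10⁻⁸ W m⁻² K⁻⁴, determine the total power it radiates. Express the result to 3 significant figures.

P ≈ 4.48×10¹² W

Wien's law: T = b/λ_max = 2.898×10⁻³/5.872×10⁻⁵ = 49.3529 K.
Surface area A = 4πR² = 4π(1.03×10⁶ m)² = 1.33317×10¹³ m².
Then P = σAT⁴ = 5.670×10⁻⁸×1.33317×10¹³×(49.3529)⁴ = 4.48×10¹² W.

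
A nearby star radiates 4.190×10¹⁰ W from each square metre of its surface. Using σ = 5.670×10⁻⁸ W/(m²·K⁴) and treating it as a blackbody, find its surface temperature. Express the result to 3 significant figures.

T ≈ 2.93×10⁴ K

I = σT⁴, so T = (I/σ)^(1/4) = (4.190×10¹⁰/(5.670×10⁻⁸))^(1/4) = 2.93×10⁴ K.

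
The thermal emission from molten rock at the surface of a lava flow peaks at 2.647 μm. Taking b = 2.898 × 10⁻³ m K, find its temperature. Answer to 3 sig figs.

Wien's law gives T = b/λ_max = (2.898×10⁻³ m·K)/(2.647×10⁻⁶ m) = 1.09×10³ K.

T ≈ 1.09×10³ K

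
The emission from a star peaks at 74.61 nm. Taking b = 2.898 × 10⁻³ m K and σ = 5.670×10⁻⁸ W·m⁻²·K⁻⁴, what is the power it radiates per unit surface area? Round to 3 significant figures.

Wien's law: T = b/λ_max = 2.898×10⁻³/7.461×10⁻⁸ = 38842.0 K.
Then I = σT⁴ = 5.670×10⁻⁸×(38842.0)⁴ = 1.29×10¹¹ W/m².

I ≈ 1.29×10¹¹ W/m²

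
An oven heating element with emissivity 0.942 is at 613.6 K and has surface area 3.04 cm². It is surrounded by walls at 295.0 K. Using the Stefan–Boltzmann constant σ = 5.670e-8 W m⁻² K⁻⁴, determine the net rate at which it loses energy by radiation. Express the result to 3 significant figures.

Area A = 3.04 cm² = 3.04×10⁻⁴ m².
Net radiated power P_net = εσA(T⁴ − T₀⁴) = 0.942×5.670×10⁻⁸×3.04×10⁻⁴×(613.6⁴ − 295.0⁴).
T⁴ − T₀⁴ = 1.41756×10¹¹ − 7.57335×10⁹ = 1.34183×10¹¹ K⁴, so P_net = 2.18 W.

Net loss ≈ 2.18 W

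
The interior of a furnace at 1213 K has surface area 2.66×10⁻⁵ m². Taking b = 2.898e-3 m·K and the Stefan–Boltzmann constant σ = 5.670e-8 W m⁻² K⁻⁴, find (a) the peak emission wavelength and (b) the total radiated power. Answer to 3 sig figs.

(a) λ_max = b/T = 2.898×10⁻³/1213 = 2.389×10⁻⁶ m = 2.39×10³ nm.
Area A = 2.66×10⁻⁵ m².
(b) P = σAT⁴ = 5.670×10⁻⁸×2.66×10⁻⁵×(1213)⁴ = 3.27 W.

λ_max ≈ 2.39×10³ nm; P ≈ 3.27 W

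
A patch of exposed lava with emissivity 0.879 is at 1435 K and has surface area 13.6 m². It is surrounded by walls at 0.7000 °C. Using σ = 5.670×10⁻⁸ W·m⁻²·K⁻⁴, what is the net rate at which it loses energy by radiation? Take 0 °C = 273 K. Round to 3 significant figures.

Net loss ≈ 2.87×10⁶ W

Surroundings: T = 0.7000 °C + 273 = 273.7000 K.
Area A = 13.6 m².
Net radiated power P_net = εσA(T⁴ − T₀⁴) = 0.879×5.670×10⁻⁸×13.6×(1435⁴ − 273.7000⁴).
T⁴ − T₀⁴ = 4.24041×10¹² − 5.61176×10⁹ = 4.23480×10¹² K⁴, so P_net = 2.87×10⁶ W.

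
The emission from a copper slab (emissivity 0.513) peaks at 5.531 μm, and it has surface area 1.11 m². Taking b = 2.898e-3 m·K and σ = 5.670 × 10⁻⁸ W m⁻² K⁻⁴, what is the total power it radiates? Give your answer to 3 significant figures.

P ≈ 2.43×10³ W

Wien's law: T = b/λ_max = 2.898×10⁻³/5.531×10⁻⁶ = 523.956 K.
Area A = 1.11 m².
Then P = εσAT⁴ = 0.513×5.670×10⁻⁸×1.11×(523.956)⁴ = 2.43×10³ W.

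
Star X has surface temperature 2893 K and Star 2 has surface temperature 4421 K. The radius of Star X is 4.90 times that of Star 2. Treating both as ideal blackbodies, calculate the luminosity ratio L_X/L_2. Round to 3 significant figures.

L_X/L_2 ≈ 4.40

L ∝ R²T⁴, so L_X/L_2 = (R_X/R_2)²(T_X/T_2)⁴ = (4.90)² × (2893/4421)⁴ = 24.01 × 0.183363 = 4.40.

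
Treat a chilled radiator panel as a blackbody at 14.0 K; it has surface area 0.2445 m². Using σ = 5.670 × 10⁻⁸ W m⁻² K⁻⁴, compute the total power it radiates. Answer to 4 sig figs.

Area A = 0.2445 m².
P = σAT⁴ = 5.670×10⁻⁸ × 0.2445 × (14.0)⁴ = 5.326×10⁻⁴ W.

P ≈ 5.326×10⁻⁴ W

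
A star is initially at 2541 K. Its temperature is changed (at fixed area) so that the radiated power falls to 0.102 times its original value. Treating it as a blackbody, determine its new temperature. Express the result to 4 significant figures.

P ∝ T⁴, so T₂/T₁ = (P₂/P₁)^(1/4) = (0.102)^(1/4) = 0.565132.
T₂ = 2541 × 0.565132 = 1436 K.

T₂ ≈ 1436 K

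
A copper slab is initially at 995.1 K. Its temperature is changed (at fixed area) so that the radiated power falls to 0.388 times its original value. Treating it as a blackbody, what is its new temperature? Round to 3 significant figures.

T₂ ≈ 785 K

P ∝ T⁴, so T₂/T₁ = (P₂/P₁)^(1/4) = (0.388)^(1/4) = 0.789238.
T₂ = 995.1 × 0.789238 = 785 K.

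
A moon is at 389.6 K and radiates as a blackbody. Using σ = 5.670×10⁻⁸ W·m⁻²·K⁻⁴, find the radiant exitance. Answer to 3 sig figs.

Stefan–Boltzmann: I = σT⁴ = 5.670×10⁻⁸ × (389.6)⁴ = 1.31×10³ W/m².

I ≈ 1.31×10³ W/m²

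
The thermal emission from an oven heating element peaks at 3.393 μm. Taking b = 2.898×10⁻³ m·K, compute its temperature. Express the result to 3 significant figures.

T ≈ 854 K

Wien's law gives T = b/λ_max = (2.898×10⁻³ m·K)/(3.393×10⁻⁶ m) = 854 K.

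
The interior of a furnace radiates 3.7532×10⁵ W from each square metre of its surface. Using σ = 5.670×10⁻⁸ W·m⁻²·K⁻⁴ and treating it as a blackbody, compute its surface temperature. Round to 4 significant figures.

I = σT⁴, so T = (I/σ)^(1/4) = (3.7532×10⁵/(5.670×10⁻⁸))^(1/4) = 1604 K.

T ≈ 1604 K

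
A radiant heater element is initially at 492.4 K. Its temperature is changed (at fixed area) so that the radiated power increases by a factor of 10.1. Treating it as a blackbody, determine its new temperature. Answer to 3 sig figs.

P ∝ T⁴, so T₂/T₁ = (P₂/P₁)^(1/4) = (10.1)^(1/4) = 1.78271.
T₂ = 492.4 × 1.78271 = 878 K.

T₂ ≈ 878 K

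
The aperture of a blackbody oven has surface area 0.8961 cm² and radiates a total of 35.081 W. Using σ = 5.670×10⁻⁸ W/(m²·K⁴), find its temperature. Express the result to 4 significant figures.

T ≈ 1621 K

Area A = 0.8961 cm² = 8.961×10⁻⁵ m².
P = σAT⁴ ⇒ T = (P/(σA))^(1/4) = (35.081/(5.670×10⁻⁸×8.961×10⁻⁵))^(1/4) = 1621 K.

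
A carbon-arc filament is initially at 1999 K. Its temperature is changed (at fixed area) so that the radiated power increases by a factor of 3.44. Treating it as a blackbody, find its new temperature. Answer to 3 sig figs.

T₂ ≈ 2.72×10³ K

P ∝ T⁴, so T₂/T₁ = (P₂/P₁)^(1/4) = (3.44)^(1/4) = 1.36188.
T₂ = 1999 × 1.36188 = 2.72×10³ K.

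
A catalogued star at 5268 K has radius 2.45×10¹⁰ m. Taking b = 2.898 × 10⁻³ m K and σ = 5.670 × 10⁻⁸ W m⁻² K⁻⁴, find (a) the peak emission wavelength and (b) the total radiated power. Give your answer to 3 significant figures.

λ_max ≈ 0.550 μm; P ≈ 3.29×10²⁹ W

(a) λ_max = b/T = 2.898×10⁻³/5268 = 5.501×10⁻⁷ m = 0.550 μm.
Surface area A = 4πR² = 4π(2.45×10¹⁰ m)² = 7.54296×10²¹ m².
(b) P = σAT⁴ = 5.670×10⁻⁸×7.54296×10²¹×(5268)⁴ = 3.29×10²⁹ W.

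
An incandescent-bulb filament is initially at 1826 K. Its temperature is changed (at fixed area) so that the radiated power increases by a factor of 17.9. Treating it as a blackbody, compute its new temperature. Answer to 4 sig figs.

T₂ ≈ 3756 K

P ∝ T⁴, so T₂/T₁ = (P₂/P₁)^(1/4) = (17.9)^(1/4) = 2.05690.
T₂ = 1826 × 2.05690 = 3756 K.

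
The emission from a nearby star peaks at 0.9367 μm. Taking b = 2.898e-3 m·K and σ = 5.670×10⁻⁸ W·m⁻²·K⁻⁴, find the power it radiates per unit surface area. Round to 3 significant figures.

I ≈ 5.19×10⁶ W/m²

Wien's law: T = b/λ_max = 2.898×10⁻³/9.367×10⁻⁷ = 3093.84 K.
Then I = σT⁴ = 5.670×10⁻⁸×(3093.84)⁴ = 5.19×10⁶ W/m².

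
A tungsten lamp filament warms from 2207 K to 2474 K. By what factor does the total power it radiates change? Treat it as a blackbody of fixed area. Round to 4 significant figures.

P ∝ T⁴, so P₂/P₁ = (T₂/T₁)⁴ = (2474/2207)⁴ = (1.12098)⁴ = 1.579.

P₂/P₁ ≈ 1.579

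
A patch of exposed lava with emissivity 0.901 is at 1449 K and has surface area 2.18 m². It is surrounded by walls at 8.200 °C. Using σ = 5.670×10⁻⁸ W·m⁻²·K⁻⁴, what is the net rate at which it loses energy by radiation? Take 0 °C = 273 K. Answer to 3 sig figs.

Net loss ≈ 4.90×10⁵ W

Surroundings: T = 8.200 °C + 273 = 281.200 K.
Area A = 2.18 m².
Net radiated power P_net = εσA(T⁴ − T₀⁴) = 0.901×5.670×10⁻⁸×2.18×(1449⁴ − 281.200⁴).
T⁴ − T₀⁴ = 4.40832×10¹² − 6.25261×10⁹ = 4.40207×10¹² K⁴, so P_net = 4.90×10⁵ W.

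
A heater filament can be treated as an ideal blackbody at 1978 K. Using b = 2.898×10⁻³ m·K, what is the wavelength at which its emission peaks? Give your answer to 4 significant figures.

Wien's displacement law: λ_max = b/T = (2.898×10⁻³ m·K)/(1978 K) = 1.4651×10⁻⁶ m.
That is 1.465 μm, in the infrared range.

λ_max ≈ 1.465 μm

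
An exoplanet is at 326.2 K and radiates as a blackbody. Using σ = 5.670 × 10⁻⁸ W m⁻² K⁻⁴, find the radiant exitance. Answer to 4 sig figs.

Stefan–Boltzmann: I = σT⁴ = 5.670×10⁻⁸ × (326.2)⁴ = 642.0 W/m².

I ≈ 642.0 W/m²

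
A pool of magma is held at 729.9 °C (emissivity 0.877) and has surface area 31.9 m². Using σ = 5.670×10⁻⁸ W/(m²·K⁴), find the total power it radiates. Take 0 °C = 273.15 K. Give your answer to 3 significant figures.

P ≈ 1.61×10⁶ W

T = 729.9 °C + 273.15 = 1003.05 K.
Area A = 31.9 m².
P = εσAT⁴ = 0.877 × 5.670×10⁻⁸ × 31.9 × (1003.05)⁴ = 1.61×10⁶ W.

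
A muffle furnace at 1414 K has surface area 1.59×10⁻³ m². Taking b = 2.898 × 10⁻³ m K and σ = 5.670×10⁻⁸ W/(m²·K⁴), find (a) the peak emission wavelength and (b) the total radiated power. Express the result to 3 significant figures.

(a) λ_max = b/T = 2.898×10⁻³/1414 = 2.050×10⁻⁶ m = 2.05×10³ nm.
Area A = 1.59×10⁻³ m².
(b) P = σAT⁴ = 5.670×10⁻⁸×1.59×10⁻³×(1414)⁴ = 360 W.

λ_max ≈ 2.05×10³ nm; P ≈ 360 W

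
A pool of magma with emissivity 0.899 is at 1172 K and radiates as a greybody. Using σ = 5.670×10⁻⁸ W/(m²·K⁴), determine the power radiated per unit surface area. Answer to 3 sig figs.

I ≈ 9.62×10⁴ W/m²

Stefan–Boltzmann: I = εσT⁴ = 0.899 × 5.670×10⁻⁸ × (1172)⁴ = 9.62×10⁴ W/m².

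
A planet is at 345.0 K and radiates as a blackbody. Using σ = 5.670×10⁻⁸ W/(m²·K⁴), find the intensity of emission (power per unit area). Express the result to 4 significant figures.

Stefan–Boltzmann: I = σT⁴ = 5.670×10⁻⁸ × (345.0)⁴ = 803.3 W/m².

I ≈ 803.3 W/m²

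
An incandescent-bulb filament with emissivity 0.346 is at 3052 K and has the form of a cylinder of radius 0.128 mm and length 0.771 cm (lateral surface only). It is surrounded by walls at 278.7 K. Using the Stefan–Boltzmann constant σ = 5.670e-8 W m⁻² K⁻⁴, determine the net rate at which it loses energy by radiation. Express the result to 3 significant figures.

Net loss ≈ 10.6 W

Lateral area A = 2πrL = 2π×1.28×10⁻⁴×7.71×10⁻³ = 6.20075×10⁻⁶ m².
Net radiated power P_net = εσA(T⁴ − T₀⁴) = 0.346×5.670×10⁻⁸×6.20075×10⁻⁶×(3052⁴ − 278.7⁴).
T⁴ − T₀⁴ = 8.67637×10¹³ − 6.03320×10⁹ = 8.67577×10¹³ K⁴, so P_net = 10.6 W.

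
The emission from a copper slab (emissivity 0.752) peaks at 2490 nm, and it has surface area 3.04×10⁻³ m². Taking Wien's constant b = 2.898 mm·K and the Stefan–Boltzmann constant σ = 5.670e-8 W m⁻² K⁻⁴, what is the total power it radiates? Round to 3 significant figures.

P ≈ 238 W

Wien's law: T = b/λ_max = 2.898×10⁻³/2.490×10⁻⁶ = 1163.86 K.
Area A = 3.04×10⁻³ m².
Then P = εσAT⁴ = 0.752×5.670×10⁻⁸×3.04×10⁻³×(1163.86)⁴ = 238 W.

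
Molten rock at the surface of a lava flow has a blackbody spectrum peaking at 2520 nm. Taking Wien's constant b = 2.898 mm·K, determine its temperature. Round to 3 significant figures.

T ≈ 1.15×10³ K

Wien's law gives T = b/λ_max = (2.898×10⁻³ m·K)/(2.520×10⁻⁶ m) = 1.15×10³ K.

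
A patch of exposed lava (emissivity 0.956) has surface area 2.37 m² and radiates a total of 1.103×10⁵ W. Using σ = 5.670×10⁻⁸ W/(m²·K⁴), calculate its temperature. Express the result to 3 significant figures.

T ≈ 963 K

Area A = 2.37 m².
P = εσAT⁴ ⇒ T = (P/(εσA))^(1/4) = (1.103×10⁵/(0.956×5.670×10⁻⁸×2.37))^(1/4) = 963 K.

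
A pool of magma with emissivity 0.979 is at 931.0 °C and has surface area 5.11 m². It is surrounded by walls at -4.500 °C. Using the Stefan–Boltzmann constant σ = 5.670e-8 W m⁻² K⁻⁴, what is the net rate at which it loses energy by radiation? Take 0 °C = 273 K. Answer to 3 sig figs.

T = 931.0 °C + 273 = 1204.0 K.
Surroundings: T = -4.500 °C + 273 = 268.500 K.
Area A = 5.11 m².
Net radiated power P_net = εσA(T⁴ − T₀⁴) = 0.979×5.670×10⁻⁸×5.11×(1204.0⁴ − 268.500⁴).
T⁴ − T₀⁴ = 2.10139×10¹² − 5.19729×10⁹ = 2.09619×10¹² K⁴, so P_net = 5.95×10⁵ W.

Net loss ≈ 5.95×10⁵ W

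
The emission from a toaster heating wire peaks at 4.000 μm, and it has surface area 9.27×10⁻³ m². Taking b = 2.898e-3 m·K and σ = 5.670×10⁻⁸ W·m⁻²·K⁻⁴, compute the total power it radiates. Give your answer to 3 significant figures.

P ≈ 145 W

Wien's law: T = b/λ_max = 2.898×10⁻³/4.000×10⁻⁶ = 724.500 K.
Area A = 9.27×10⁻³ m².
Then P = σAT⁴ = 5.670×10⁻⁸×9.27×10⁻³×(724.500)⁴ = 145 W.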